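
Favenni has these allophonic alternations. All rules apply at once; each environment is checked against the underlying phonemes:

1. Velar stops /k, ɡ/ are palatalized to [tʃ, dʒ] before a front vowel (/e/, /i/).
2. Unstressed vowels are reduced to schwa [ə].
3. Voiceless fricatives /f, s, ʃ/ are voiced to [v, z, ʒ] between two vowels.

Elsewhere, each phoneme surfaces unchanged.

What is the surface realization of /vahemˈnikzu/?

[vəhəmˈnikzə]

/v/ stays [v].
/a/ (between /v/ and /h/) occurs in an unstressed syllable → [ə] by rule 2.
/h/ (between /a/ and /e/) is unaffected → [h].
/e/ (between /h/ and /m/): in an unstressed syllable, so rule 2 applies → [ə].
/m/ — not in any rule's target class → [m].
/n/ (between /m/ and /i/): no rule targets it → [n].
/i/ (between /n/ and /k/) is in the target of rule 2 but the environment (in an unstressed syllable) is not met → [i].
/k/ — between /i/ and /z/; rule 1 does not apply here → [k].
/z/ (between /k/ and /u/) is unaffected → [z].
Rule 2 applies to /u/ (word-final: in an unstressed syllable) → [ə].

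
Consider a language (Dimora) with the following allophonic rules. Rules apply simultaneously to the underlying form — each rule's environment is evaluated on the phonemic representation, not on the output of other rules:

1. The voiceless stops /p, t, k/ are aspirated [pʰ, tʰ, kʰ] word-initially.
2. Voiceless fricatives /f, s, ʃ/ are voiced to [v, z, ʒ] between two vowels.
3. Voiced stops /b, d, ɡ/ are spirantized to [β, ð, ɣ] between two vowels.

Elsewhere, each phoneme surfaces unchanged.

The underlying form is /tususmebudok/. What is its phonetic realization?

/t/ (word-initial) occurs word-initially → [tʰ] by rule 1.
/u/ (between /t/ and /s/) is unaffected → [u].
/s/ meets the environment for rule 2 (between two vowels) → [z].
/u/ stays [u].
/s/ (between /u/ and /m/) fails the environment for rule 2, so it stays [s].
/m/ (between /s/ and /e/) is unaffected → [m].
/e/ (between /m/ and /b/): no rule targets it → [e].
/b/ meets the environment for rule 3 (between two vowels) → [β].
/u/ (between /b/ and /d/): no rule targets it → [u].
Rule 3 applies to /d/ (between /u/ and /o/: between two vowels) → [ð].
/o/ — not in any rule's target class → [o].
/k/ (word-final) is in the target of rule 1 but the environment (word-initially) is not met → [k].

[tʰuzusmeβuðok]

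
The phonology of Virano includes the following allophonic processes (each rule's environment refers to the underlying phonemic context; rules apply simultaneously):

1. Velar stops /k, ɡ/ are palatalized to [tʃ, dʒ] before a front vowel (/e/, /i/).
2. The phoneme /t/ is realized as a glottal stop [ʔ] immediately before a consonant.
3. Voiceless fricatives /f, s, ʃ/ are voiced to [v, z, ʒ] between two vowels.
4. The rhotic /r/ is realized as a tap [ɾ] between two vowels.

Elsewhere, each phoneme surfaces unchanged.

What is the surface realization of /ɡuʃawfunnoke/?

/ɡ/ (word-initial) is in the target of rule 1 but the environment (before a front vowel) is not met → [ɡ].
/u/ (between /ɡ/ and /ʃ/) is unaffected → [u].
/ʃ/ — between /u/ and /a/, between two vowels — surfaces as [ʒ] (rule 3).
/a/ stays [a].
/w/ stays [w].
/f/ (between /w/ and /u/): rule 3 targets it, but not between two vowels → unchanged [f].
/u/ stays [u].
/n/ (between /u/ and /n/) is unaffected → [n].
/n/ — not in any rule's target class → [n].
/o/ (between /n/ and /k/): no rule targets it → [o].
/k/ meets the environment for rule 1 (before a front vowel) → [tʃ].
/e/ — not in any rule's target class → [e].

[ɡuʒawfunnotʃe]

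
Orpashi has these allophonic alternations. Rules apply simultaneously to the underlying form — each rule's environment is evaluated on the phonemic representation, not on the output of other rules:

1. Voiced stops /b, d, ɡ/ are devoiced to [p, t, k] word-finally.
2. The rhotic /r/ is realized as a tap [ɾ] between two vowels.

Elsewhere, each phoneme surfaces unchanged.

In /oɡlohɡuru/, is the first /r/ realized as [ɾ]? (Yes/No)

/r/ (between /u/ and /u/) occurs between two vowels → [ɾ] by rule 2.
The actual realization is [ɾ], which matches [ɾ].

Yes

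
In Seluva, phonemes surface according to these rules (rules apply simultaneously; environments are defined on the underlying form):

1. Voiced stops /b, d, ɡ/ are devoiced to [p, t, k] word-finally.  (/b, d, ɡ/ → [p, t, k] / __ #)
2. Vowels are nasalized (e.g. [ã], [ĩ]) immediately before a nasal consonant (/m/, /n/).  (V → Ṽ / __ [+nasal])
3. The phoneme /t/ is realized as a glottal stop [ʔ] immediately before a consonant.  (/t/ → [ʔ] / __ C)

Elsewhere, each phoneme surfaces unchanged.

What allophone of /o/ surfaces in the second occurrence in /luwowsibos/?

[o]

/o/ (between /b/ and /s/) fails the environment for rule 2, so it stays [o].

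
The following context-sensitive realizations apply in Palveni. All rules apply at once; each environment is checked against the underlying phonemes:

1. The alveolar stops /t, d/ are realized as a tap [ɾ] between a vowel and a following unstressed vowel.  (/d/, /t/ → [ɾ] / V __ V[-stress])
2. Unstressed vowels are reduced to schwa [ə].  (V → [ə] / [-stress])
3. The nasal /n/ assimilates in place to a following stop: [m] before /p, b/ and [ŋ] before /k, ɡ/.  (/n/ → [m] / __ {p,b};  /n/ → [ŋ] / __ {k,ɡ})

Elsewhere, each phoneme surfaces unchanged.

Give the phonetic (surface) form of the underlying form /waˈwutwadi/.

[wəˈwutwəɾə]

/w/ (word-initial): no rule targets it → [w].
/a/ — between /w/ and /w/, in an unstressed syllable — surfaces as [ə] (rule 2).
/w/ — not in any rule's target class → [w].
/u/ (between /w/ and /t/) fails the environment for rule 2, so it stays [u].
/t/ (between /u/ and /w/): rule 1 targets it, but not between a vowel and a following unstressed vowel → unchanged [t].
/w/ — not in any rule's target class → [w].
Rule 2 applies to /a/ (between /w/ and /d/: in an unstressed syllable) → [ə].
/d/ (between /a/ and /i/): between a vowel and a following unstressed vowel, so rule 1 applies → [ɾ].
/i/ (word-final): in an unstressed syllable, so rule 2 applies → [ə].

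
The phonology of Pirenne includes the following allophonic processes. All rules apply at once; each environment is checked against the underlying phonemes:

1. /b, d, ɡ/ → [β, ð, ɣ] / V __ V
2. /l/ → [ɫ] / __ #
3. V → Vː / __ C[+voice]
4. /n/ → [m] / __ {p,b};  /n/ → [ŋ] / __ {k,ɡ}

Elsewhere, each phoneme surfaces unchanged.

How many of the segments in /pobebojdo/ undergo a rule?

Segments that undergo a rule: /o/ → [oː] (rule 3); /b/ → [β] (rule 1); /e/ → [eː] (rule 3); /b/ → [β] (rule 1); /o/ → [oː] (rule 3).
All other segments surface unchanged.

5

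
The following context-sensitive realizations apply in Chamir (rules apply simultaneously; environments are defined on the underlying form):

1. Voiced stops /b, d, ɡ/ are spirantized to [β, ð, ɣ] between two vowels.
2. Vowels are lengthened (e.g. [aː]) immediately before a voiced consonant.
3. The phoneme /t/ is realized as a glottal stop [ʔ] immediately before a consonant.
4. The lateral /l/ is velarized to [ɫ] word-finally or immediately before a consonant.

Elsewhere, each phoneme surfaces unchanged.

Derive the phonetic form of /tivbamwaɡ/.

/t/ — word-initial; rule 3 does not apply here → [t].
/i/ meets the environment for rule 2 (before a voiced consonant) → [iː].
/v/ — not in any rule's target class → [v].
/b/ (between /v/ and /a/) is in the target of rule 1 but the environment (between two vowels) is not met → [b].
Rule 2 applies to /a/ (between /b/ and /m/: before a voiced consonant) → [aː].
/m/ — not in any rule's target class → [m].
/w/ stays [w].
/a/ (between /w/ and /ɡ/): before a voiced consonant, so rule 2 applies → [aː].
/ɡ/ — word-final; rule 1 does not apply here → [ɡ].

[tiːvbaːmwaːɡ]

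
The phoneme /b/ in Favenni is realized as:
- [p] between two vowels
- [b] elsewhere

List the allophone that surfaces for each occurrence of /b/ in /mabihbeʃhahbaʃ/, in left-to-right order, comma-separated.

[p], [b], [b]

Occurrence 1 (position 3): between two vowels → [p].
Occurrence 2 (position 6): no conditioning environment matches → elsewhere allophone [b].
Occurrence 3 (position 12): no conditioning environment matches → elsewhere allophone [b].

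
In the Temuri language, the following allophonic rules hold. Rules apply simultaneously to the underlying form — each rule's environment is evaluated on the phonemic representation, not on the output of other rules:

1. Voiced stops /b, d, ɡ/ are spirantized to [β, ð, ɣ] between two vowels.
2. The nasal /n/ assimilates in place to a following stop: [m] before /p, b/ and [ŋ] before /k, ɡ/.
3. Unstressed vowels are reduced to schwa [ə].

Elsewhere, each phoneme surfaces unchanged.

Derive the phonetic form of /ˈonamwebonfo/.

[ˈonəmwəβənfə]

/o/ (word-initial): rule 3 targets it, but not in an unstressed syllable → unchanged [o].
/n/ (between /o/ and /a/) is in the target of rule 2 but the environment (before a labial or velar stop) is not met → [n].
/a/ (between /n/ and /m/): in an unstressed syllable, so rule 3 applies → [ə].
/m/ stays [m].
/w/ (between /m/ and /e/) is unaffected → [w].
Rule 3 applies to /e/ (between /w/ and /b/: in an unstressed syllable) → [ə].
/b/ meets the environment for rule 1 (between two vowels) → [β].
/o/ — between /b/ and /n/, in an unstressed syllable — surfaces as [ə] (rule 3).
/n/ — between /o/ and /f/; rule 2 does not apply here → [n].
/f/ stays [f].
/o/ (word-final) occurs in an unstressed syllable → [ə] by rule 3.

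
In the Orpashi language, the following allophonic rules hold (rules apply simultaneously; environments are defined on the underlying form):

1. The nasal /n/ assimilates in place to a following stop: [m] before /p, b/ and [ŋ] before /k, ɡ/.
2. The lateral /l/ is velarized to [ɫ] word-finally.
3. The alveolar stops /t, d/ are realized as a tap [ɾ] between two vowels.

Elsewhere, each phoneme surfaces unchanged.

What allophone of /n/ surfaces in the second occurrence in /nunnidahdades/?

/n/ (between /u/ and /n/) fails the environment for rule 1, so it stays [n].

[n]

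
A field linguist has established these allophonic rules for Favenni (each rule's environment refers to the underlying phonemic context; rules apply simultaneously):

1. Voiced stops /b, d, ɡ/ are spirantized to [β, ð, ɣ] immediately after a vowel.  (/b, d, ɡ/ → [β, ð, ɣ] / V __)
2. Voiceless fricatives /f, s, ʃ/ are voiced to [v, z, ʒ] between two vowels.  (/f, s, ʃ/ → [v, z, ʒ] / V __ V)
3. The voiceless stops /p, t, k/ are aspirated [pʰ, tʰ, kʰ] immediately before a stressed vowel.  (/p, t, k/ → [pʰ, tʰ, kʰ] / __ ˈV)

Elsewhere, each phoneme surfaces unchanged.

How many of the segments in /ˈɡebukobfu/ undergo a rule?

2

Segments that undergo a rule: /b/ → [β] (rule 1); /b/ → [β] (rule 1).
All other segments surface unchanged.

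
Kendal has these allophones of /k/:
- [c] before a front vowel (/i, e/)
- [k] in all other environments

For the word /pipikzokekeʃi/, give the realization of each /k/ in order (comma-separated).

[k], [c], [c]

Occurrence 1 (position 5): no conditioning environment matches → elsewhere allophone [k].
Occurrence 2 (position 8): before a front vowel → [c].
Occurrence 3 (position 10): before a front vowel → [c].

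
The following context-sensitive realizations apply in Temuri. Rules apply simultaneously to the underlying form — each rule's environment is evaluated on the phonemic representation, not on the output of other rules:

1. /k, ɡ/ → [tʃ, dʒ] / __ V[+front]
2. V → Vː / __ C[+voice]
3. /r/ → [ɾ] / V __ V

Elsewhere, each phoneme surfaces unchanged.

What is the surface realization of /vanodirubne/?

[vaːnoːdiːɾuːbne]

/v/ (word-initial): no rule targets it → [v].
Rule 2 applies to /a/ (between /v/ and /n/: before a voiced consonant) → [aː].
/n/ (between /a/ and /o/): no rule targets it → [n].
Rule 2 applies to /o/ (between /n/ and /d/: before a voiced consonant) → [oː].
/d/ (between /o/ and /i/) is unaffected → [d].
/i/ meets the environment for rule 2 (before a voiced consonant) → [iː].
/r/ (between /i/ and /u/) occurs between two vowels → [ɾ] by rule 3.
/u/ (between /r/ and /b/) occurs before a voiced consonant → [uː] by rule 2.
/b/ (between /u/ and /n/): no rule targets it → [b].
/n/ stays [n].
/e/ (word-final): rule 2 targets it, but not before a voiced consonant → unchanged [e].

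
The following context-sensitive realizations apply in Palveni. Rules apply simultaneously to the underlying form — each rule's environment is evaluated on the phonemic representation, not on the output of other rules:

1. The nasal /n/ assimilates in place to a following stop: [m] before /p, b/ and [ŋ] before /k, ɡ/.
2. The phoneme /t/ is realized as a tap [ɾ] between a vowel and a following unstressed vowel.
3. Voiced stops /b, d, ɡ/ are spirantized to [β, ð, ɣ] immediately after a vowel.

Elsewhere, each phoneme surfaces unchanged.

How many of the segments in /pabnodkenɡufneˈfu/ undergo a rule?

3

Segments that undergo a rule: /b/ → [β] (rule 3); /d/ → [ð] (rule 3); /n/ → [ŋ] (rule 1).
All other segments surface unchanged.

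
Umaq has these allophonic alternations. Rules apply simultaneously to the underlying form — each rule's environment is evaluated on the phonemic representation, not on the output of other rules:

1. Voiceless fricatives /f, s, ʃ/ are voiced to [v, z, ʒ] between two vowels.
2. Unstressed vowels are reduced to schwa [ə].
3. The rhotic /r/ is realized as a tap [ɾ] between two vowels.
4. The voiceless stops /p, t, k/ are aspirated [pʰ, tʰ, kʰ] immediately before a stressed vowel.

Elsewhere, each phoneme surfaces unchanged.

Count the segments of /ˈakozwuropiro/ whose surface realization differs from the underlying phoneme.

Segments that undergo a rule: /o/ → [ə] (rule 2); /u/ → [ə] (rule 2); /r/ → [ɾ] (rule 3); /o/ → [ə] (rule 2); /i/ → [ə] (rule 2); /r/ → [ɾ] (rule 3); /o/ → [ə] (rule 2).
All other segments surface unchanged.

7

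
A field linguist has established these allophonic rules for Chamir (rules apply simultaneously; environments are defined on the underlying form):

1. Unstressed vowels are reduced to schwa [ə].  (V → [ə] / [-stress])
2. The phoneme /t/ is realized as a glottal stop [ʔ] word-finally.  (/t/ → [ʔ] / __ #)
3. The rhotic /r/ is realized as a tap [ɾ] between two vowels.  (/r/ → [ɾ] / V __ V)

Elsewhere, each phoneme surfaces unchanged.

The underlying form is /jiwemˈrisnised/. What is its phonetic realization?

/j/ stays [j].
/i/ (between /j/ and /w/) occurs in an unstressed syllable → [ə] by rule 1.
/w/ (between /i/ and /e/) is unaffected → [w].
/e/ (between /w/ and /m/): in an unstressed syllable, so rule 1 applies → [ə].
/m/ stays [m].
/r/ — between /m/ and /i/; rule 3 does not apply here → [r].
/i/ (between /r/ and /s/) fails the environment for rule 1, so it stays [i].
/s/ stays [s].
/n/ — not in any rule's target class → [n].
/i/ meets the environment for rule 1 (in an unstressed syllable) → [ə].
/s/ stays [s].
/e/ (between /s/ and /d/) occurs in an unstressed syllable → [ə] by rule 1.
/d/ (word-final): no rule targets it → [d].

[jəwəmˈrisnəsəd]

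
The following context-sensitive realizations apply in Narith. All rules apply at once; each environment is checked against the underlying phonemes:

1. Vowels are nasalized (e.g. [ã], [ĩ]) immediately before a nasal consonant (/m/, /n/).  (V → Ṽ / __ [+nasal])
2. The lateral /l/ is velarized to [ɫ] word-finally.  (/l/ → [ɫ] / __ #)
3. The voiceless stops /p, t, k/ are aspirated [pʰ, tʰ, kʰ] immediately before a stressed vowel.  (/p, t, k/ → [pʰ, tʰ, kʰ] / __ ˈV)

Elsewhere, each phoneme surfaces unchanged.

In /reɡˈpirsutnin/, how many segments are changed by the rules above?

Segments that undergo a rule: /p/ → [pʰ] (rule 3); /i/ → [ĩ] (rule 1).
All other segments surface unchanged.

2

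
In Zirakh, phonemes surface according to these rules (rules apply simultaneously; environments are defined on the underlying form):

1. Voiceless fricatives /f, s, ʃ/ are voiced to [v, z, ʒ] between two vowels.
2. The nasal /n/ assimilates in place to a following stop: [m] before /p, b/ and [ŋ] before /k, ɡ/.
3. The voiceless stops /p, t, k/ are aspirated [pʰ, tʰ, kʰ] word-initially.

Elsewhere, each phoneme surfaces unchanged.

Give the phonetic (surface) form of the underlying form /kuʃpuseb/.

[kʰuʃpuzeb]

/k/ (word-initial): word-initially, so rule 3 applies → [kʰ].
/u/ (between /k/ and /ʃ/): no rule targets it → [u].
/ʃ/ (between /u/ and /p/) is in the target of rule 1 but the environment (between two vowels) is not met → [ʃ].
/p/ — between /ʃ/ and /u/; rule 3 does not apply here → [p].
/u/ — not in any rule's target class → [u].
/s/ (between /u/ and /e/) occurs between two vowels → [z] by rule 1.
/e/ (between /s/ and /b/) is unaffected → [e].
/b/ — not in any rule's target class → [b].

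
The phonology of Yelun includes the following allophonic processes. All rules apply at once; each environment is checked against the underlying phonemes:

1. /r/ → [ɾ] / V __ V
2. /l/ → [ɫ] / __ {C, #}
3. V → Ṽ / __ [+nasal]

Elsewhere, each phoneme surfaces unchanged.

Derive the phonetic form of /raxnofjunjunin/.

/r/ — word-initial; rule 1 does not apply here → [r].
/a/ — between /r/ and /x/; rule 3 does not apply here → [a].
/x/ stays [x].
/n/ — not in any rule's target class → [n].
/o/ (between /n/ and /f/) fails the environment for rule 3, so it stays [o].
/f/ — not in any rule's target class → [f].
/j/ stays [j].
/u/ (between /j/ and /n/): before a nasal consonant, so rule 3 applies → [ũ].
/n/ (between /u/ and /j/): no rule targets it → [n].
/j/ stays [j].
/u/ (between /j/ and /n/) occurs before a nasal consonant → [ũ] by rule 3.
/n/ (between /u/ and /i/) is unaffected → [n].
/i/ (between /n/ and /n/): before a nasal consonant, so rule 3 applies → [ĩ].
/n/ — not in any rule's target class → [n].

[raxnofjũnjũnĩn]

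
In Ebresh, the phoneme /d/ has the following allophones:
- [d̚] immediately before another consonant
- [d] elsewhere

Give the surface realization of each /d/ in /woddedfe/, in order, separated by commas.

[d̚], [d], [d̚]

Occurrence 1 (position 3): immediately before another consonant → [d̚].
Occurrence 2 (position 4): no conditioning environment matches → elsewhere allophone [d].
Occurrence 3 (position 6): immediately before another consonant → [d̚].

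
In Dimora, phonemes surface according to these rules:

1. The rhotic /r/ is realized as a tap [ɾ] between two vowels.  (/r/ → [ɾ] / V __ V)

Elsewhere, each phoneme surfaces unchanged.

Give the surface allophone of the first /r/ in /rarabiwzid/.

[r]

/r/ (word-initial): rule 1 targets it, but not between two vowels → unchanged [r].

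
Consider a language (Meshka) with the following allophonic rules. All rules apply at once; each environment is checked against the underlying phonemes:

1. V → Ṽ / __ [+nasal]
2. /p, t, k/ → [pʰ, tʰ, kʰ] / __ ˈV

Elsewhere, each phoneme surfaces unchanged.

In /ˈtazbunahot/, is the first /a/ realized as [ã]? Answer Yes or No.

No

/a/ (between /t/ and /z/) fails the environment for rule 1, so it stays [a].
The actual realization is [a], not [ã].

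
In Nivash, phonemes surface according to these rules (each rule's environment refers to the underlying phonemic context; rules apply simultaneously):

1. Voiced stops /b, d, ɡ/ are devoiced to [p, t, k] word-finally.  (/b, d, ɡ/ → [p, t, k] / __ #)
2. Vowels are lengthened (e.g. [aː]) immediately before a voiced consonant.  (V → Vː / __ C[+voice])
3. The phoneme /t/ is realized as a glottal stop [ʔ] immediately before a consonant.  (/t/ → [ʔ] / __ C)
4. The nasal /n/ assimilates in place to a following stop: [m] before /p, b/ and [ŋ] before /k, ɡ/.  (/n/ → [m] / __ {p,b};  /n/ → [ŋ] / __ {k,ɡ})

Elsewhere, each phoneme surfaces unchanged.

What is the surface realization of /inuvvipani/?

[iːnuːvvipaːni]

Rule 2 applies to /i/ (word-initial: before a voiced consonant) → [iː].
/n/ — between /i/ and /u/; rule 4 does not apply here → [n].
/u/ (between /n/ and /v/) occurs before a voiced consonant → [uː] by rule 2.
/i/ (between /v/ and /p/) is in the target of rule 2 but the environment (before a voiced consonant) is not met → [i].
/a/ meets the environment for rule 2 (before a voiced consonant) → [aː].
/n/ — between /a/ and /i/; rule 4 does not apply here → [n].
/i/ (word-final) is in the target of rule 2 but the environment (before a voiced consonant) is not met → [i].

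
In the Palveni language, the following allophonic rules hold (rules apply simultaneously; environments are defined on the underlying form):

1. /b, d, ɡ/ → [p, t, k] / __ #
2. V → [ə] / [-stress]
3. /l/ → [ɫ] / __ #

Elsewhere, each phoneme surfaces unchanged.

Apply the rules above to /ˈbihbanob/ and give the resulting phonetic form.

[ˈbihbənəp]

/b/ (word-initial) fails the environment for rule 1, so it stays [b].
/i/ (between /b/ and /h/) is in the target of rule 2 but the environment (in an unstressed syllable) is not met → [i].
/b/ (between /h/ and /a/) fails the environment for rule 1, so it stays [b].
/a/ meets the environment for rule 2 (in an unstressed syllable) → [ə].
Rule 2 applies to /o/ (between /n/ and /b/: in an unstressed syllable) → [ə].
/b/ — word-final, word-finally — surfaces as [p] (rule 1).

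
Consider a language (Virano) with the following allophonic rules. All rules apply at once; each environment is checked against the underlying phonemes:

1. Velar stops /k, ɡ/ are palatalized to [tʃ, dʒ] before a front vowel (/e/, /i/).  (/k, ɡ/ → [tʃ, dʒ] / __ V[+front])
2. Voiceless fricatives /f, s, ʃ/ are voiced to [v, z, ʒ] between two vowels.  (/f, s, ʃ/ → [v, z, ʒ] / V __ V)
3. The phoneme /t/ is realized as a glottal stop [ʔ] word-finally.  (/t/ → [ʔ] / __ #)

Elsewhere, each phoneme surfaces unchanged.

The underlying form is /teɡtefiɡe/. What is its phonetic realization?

/t/ (word-initial) is in the target of rule 3 but the environment (word-finally) is not met → [t].
/e/ (between /t/ and /ɡ/): no rule targets it → [e].
/ɡ/ (between /e/ and /t/) fails the environment for rule 1, so it stays [ɡ].
/t/ (between /ɡ/ and /e/): rule 3 targets it, but not word-finally → unchanged [t].
/e/ (between /t/ and /f/) is unaffected → [e].
/f/ (between /e/ and /i/): between two vowels, so rule 2 applies → [v].
/i/ (between /f/ and /ɡ/) is unaffected → [i].
/ɡ/ (between /i/ and /e/) occurs before a front vowel → [dʒ] by rule 1.
/e/ — not in any rule's target class → [e].

[teɡtevidʒe]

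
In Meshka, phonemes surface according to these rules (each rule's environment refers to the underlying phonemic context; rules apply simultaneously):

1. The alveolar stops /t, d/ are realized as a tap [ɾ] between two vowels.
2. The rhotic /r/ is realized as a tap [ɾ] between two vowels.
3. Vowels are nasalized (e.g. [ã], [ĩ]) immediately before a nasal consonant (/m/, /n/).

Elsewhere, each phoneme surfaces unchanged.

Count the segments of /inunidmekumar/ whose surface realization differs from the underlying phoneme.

3

Segments that undergo a rule: /i/ → [ĩ] (rule 3); /u/ → [ũ] (rule 3); /u/ → [ũ] (rule 3).
All other segments surface unchanged.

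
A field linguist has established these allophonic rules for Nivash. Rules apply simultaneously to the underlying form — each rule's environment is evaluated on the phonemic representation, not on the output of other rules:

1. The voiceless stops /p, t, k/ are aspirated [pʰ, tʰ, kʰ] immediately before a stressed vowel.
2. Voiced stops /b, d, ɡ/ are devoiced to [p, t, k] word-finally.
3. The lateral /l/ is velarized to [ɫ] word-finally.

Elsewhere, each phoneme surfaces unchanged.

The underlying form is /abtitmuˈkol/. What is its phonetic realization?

/b/ — between /a/ and /t/; rule 2 does not apply here → [b].
/t/ (between /b/ and /i/) is in the target of rule 1 but the environment (immediately before a stressed vowel) is not met → [t].
/t/ (between /i/ and /m/): rule 1 targets it, but not immediately before a stressed vowel → unchanged [t].
/k/ (between /u/ and /o/): immediately before a stressed vowel, so rule 1 applies → [kʰ].
/l/ — word-final, word-finally — surfaces as [ɫ] (rule 3).

[abtitmuˈkʰoɫ]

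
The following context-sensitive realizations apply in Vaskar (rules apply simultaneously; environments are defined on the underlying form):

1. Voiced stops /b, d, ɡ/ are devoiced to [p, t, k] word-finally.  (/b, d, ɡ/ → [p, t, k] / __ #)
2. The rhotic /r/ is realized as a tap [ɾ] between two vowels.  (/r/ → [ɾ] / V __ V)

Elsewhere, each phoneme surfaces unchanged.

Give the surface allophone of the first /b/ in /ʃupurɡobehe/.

[b]

/b/ (between /o/ and /e/): rule 1 targets it, but not word-finally → unchanged [b].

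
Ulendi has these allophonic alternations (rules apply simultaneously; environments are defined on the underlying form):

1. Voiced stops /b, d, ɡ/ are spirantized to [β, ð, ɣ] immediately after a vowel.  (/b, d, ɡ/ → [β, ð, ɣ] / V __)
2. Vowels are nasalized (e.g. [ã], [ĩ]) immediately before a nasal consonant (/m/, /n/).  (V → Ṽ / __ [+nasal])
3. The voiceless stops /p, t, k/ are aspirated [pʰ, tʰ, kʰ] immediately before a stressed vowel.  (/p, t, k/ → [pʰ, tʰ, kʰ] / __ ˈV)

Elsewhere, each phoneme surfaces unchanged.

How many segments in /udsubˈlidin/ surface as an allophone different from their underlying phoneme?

4

Segments that undergo a rule: /d/ → [ð] (rule 1); /b/ → [β] (rule 1); /d/ → [ð] (rule 1); /i/ → [ĩ] (rule 2).
All other segments surface unchanged.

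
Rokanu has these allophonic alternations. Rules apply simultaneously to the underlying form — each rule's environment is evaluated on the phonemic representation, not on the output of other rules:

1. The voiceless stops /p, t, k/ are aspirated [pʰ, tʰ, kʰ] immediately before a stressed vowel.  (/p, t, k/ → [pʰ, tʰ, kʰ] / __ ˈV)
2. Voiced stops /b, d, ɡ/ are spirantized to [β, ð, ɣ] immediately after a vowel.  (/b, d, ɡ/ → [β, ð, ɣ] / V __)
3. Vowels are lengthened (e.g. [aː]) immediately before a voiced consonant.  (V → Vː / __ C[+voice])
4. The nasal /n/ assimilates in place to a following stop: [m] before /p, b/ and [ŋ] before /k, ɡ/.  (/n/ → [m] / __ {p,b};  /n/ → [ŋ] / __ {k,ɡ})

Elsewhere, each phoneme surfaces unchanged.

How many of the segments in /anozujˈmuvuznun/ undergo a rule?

6

Segments that undergo a rule: /a/ → [aː] (rule 3); /o/ → [oː] (rule 3); /u/ → [uː] (rule 3); /u/ → [uː] (rule 3); /u/ → [uː] (rule 3); /u/ → [uː] (rule 3).
All other segments surface unchanged.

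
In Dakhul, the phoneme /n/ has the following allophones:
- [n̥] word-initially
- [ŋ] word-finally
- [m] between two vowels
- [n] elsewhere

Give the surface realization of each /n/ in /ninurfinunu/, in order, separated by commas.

[n̥], [m], [m], [m]

Occurrence 1 (position 1): word-initially → [n̥].
Occurrence 2 (position 3): between two vowels → [m].
Occurrence 3 (position 8): between two vowels → [m].
Occurrence 4 (position 10): between two vowels → [m].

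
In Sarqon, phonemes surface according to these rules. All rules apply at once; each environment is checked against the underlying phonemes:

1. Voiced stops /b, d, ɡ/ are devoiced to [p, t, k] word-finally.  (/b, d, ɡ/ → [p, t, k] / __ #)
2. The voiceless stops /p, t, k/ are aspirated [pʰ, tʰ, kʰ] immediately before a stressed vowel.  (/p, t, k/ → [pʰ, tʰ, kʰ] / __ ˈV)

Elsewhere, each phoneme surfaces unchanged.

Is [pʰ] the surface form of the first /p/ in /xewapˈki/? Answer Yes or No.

/p/ — between /a/ and /k/; rule 2 does not apply here → [p].
The actual realization is [p], not [pʰ].

No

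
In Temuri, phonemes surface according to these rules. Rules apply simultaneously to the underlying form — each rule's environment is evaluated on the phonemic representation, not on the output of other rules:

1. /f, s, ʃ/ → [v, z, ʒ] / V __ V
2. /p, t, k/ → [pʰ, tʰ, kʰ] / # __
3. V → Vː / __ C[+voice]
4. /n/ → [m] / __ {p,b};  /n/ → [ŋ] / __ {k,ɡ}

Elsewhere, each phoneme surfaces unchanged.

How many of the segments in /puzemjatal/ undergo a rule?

Segments that undergo a rule: /p/ → [pʰ] (rule 2); /u/ → [uː] (rule 3); /e/ → [eː] (rule 3); /a/ → [aː] (rule 3).
All other segments surface unchanged.

4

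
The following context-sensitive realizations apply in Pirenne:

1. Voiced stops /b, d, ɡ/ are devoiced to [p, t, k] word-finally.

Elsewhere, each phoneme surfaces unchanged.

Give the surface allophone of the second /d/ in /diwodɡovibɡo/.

[d]

/d/ (between /o/ and /ɡ/): rule 1 targets it, but not word-finally → unchanged [d].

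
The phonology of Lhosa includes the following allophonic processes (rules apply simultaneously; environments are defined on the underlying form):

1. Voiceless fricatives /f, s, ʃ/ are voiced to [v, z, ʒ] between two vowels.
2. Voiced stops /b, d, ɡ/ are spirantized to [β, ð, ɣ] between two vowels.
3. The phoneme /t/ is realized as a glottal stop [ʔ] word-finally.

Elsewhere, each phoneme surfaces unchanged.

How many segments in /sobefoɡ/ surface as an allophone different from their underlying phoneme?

2

Segments that undergo a rule: /b/ → [β] (rule 2); /f/ → [v] (rule 1).
All other segments surface unchanged.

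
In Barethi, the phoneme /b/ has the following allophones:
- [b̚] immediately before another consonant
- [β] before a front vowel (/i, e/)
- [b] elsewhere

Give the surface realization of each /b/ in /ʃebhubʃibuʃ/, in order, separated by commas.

Occurrence 1 (position 3): immediately before another consonant → [b̚].
Occurrence 2 (position 6): immediately before another consonant → [b̚].
Occurrence 3 (position 9): no conditioning environment matches → elsewhere allophone [b].

[b̚], [b̚], [b]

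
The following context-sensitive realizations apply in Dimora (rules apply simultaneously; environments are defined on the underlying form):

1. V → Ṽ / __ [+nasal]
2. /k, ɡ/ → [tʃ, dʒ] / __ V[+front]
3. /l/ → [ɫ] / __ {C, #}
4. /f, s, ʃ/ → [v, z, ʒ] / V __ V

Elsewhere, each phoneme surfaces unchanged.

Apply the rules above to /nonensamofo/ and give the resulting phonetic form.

[nõnẽnsãmovo]

/o/ (between /n/ and /n/) occurs before a nasal consonant → [õ] by rule 1.
/e/ meets the environment for rule 1 (before a nasal consonant) → [ẽ].
/s/ (between /n/ and /a/) fails the environment for rule 4, so it stays [s].
/a/ meets the environment for rule 1 (before a nasal consonant) → [ã].
/o/ (between /m/ and /f/) is in the target of rule 1 but the environment (before a nasal consonant) is not met → [o].
/f/ (between /o/ and /o/) occurs between two vowels → [v] by rule 4.
/o/ (word-final) fails the environment for rule 1, so it stays [o].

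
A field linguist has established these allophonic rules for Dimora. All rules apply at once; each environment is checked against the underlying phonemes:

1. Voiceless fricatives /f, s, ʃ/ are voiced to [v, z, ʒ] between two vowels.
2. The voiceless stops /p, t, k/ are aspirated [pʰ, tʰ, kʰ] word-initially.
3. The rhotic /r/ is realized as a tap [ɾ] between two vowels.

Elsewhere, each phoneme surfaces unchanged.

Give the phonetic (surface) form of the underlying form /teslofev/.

/t/ — word-initial, word-initially — surfaces as [tʰ] (rule 2).
/e/ (between /t/ and /s/) is unaffected → [e].
/s/ (between /e/ and /l/) fails the environment for rule 1, so it stays [s].
/l/ (between /s/ and /o/) is unaffected → [l].
/o/ (between /l/ and /f/) is unaffected → [o].
/f/ meets the environment for rule 1 (between two vowels) → [v].
/e/ (between /f/ and /v/): no rule targets it → [e].
/v/ stays [v].

[tʰeslovev]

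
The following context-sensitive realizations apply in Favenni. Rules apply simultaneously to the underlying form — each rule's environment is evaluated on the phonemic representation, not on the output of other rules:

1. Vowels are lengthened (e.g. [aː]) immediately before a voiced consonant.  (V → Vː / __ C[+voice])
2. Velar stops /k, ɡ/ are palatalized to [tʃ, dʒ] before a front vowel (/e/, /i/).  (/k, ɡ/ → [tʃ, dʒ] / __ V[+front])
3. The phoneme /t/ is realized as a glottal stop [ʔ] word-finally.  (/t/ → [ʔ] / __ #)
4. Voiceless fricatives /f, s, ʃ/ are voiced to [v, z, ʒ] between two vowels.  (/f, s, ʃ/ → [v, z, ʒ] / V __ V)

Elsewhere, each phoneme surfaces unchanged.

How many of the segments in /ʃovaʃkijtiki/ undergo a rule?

4

Segments that undergo a rule: /o/ → [oː] (rule 1); /k/ → [tʃ] (rule 2); /i/ → [iː] (rule 1); /k/ → [tʃ] (rule 2).
All other segments surface unchanged.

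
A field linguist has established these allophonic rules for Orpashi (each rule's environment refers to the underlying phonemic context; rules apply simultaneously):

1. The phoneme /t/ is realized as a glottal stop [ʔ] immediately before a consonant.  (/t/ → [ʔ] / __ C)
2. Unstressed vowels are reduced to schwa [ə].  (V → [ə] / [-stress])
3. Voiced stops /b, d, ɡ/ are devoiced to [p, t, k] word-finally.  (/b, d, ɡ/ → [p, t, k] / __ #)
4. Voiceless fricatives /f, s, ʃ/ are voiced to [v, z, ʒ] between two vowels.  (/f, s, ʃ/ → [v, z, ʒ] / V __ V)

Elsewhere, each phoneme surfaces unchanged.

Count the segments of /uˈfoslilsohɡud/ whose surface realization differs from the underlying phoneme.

Segments that undergo a rule: /u/ → [ə] (rule 2); /f/ → [v] (rule 4); /i/ → [ə] (rule 2); /o/ → [ə] (rule 2); /u/ → [ə] (rule 2); /d/ → [t] (rule 3).
All other segments surface unchanged.

6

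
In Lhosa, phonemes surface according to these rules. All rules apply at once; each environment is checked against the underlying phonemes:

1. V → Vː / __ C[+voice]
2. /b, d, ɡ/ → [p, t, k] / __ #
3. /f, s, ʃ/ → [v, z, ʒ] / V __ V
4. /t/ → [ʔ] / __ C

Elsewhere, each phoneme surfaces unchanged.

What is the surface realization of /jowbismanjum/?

[joːwbismaːnjuːm]

/o/ — between /j/ and /w/, before a voiced consonant — surfaces as [oː] (rule 1).
/b/ (between /w/ and /i/) is in the target of rule 2 but the environment (word-finally) is not met → [b].
/i/ (between /b/ and /s/) is in the target of rule 1 but the environment (before a voiced consonant) is not met → [i].
/s/ — between /i/ and /m/; rule 3 does not apply here → [s].
/a/ (between /m/ and /n/): before a voiced consonant, so rule 1 applies → [aː].
/u/ meets the environment for rule 1 (before a voiced consonant) → [uː].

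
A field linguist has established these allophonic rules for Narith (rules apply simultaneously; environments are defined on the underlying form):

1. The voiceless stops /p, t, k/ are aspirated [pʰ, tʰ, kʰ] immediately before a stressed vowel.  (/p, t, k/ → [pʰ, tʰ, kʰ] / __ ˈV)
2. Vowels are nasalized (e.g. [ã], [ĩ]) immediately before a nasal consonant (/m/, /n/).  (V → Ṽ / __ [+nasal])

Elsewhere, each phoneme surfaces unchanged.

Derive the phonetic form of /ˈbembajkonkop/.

/b/ (word-initial) is unaffected → [b].
/e/ (between /b/ and /m/) occurs before a nasal consonant → [ẽ] by rule 2.
/m/ (between /e/ and /b/) is unaffected → [m].
/b/ stays [b].
/a/ (between /b/ and /j/) fails the environment for rule 2, so it stays [a].
/j/ (between /a/ and /k/): no rule targets it → [j].
/k/ (between /j/ and /o/) is in the target of rule 1 but the environment (immediately before a stressed vowel) is not met → [k].
/o/ (between /k/ and /n/): before a nasal consonant, so rule 2 applies → [õ].
/n/ stays [n].
/k/ (between /n/ and /o/) is in the target of rule 1 but the environment (immediately before a stressed vowel) is not met → [k].
/o/ (between /k/ and /p/) is in the target of rule 2 but the environment (before a nasal consonant) is not met → [o].
/p/ (word-final) is in the target of rule 1 but the environment (immediately before a stressed vowel) is not met → [p].

[ˈbẽmbajkõnkop]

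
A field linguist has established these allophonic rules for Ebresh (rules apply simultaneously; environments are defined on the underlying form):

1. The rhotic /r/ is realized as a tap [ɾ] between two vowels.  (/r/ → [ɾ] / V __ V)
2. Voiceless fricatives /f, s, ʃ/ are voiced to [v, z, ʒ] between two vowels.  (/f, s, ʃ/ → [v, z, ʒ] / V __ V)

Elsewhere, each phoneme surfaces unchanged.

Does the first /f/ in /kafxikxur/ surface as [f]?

Yes

/f/ (between /a/ and /x/): rule 2 targets it, but not between two vowels → unchanged [f].
The actual realization is [f], which matches [f].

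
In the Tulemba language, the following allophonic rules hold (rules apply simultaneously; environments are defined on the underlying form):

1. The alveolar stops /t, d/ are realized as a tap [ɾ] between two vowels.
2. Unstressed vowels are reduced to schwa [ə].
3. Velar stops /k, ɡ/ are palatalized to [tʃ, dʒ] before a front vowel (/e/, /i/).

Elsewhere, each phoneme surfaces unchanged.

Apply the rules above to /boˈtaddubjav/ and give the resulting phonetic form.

/b/ stays [b].
/o/ — between /b/ and /t/, in an unstressed syllable — surfaces as [ə] (rule 2).
/t/ — between /o/ and /a/, between two vowels — surfaces as [ɾ] (rule 1).
/a/ (between /t/ and /d/) fails the environment for rule 2, so it stays [a].
/d/ (between /a/ and /d/) fails the environment for rule 1, so it stays [d].
/d/ (between /d/ and /u/): rule 1 targets it, but not between two vowels → unchanged [d].
/u/ — between /d/ and /b/, in an unstressed syllable — surfaces as [ə] (rule 2).
/b/ (between /u/ and /j/) is unaffected → [b].
/j/ stays [j].
/a/ (between /j/ and /v/) occurs in an unstressed syllable → [ə] by rule 2.
/v/ (word-final): no rule targets it → [v].

[bəˈɾaddəbjəv]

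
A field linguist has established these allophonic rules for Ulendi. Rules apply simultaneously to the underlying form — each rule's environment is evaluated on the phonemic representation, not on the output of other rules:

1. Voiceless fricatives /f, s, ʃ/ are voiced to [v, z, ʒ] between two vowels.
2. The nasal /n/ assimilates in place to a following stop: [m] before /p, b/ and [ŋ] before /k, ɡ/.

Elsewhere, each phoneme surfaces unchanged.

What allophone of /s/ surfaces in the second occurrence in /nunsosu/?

/s/ — between /o/ and /u/, between two vowels — surfaces as [z] (rule 1).

[z]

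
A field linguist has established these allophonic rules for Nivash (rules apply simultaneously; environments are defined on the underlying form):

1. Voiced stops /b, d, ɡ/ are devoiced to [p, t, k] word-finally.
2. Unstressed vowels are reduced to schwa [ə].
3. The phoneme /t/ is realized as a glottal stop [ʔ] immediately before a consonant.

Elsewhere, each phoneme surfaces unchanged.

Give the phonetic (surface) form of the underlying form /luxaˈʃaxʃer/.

/u/ (between /l/ and /x/) occurs in an unstressed syllable → [ə] by rule 2.
/a/ (between /x/ and /ʃ/) occurs in an unstressed syllable → [ə] by rule 2.
/a/ (between /ʃ/ and /x/) fails the environment for rule 2, so it stays [a].
/e/ (between /ʃ/ and /r/): in an unstressed syllable, so rule 2 applies → [ə].

[ləxəˈʃaxʃər]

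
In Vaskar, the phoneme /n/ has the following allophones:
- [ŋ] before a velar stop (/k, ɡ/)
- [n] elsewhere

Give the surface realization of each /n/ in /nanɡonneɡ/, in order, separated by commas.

[n], [ŋ], [n], [n]

Occurrence 1 (position 1): no conditioning environment matches → elsewhere allophone [n].
Occurrence 2 (position 3): before a velar stop → [ŋ].
Occurrence 3 (position 6): no conditioning environment matches → elsewhere allophone [n].
Occurrence 4 (position 7): no conditioning environment matches → elsewhere allophone [n].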